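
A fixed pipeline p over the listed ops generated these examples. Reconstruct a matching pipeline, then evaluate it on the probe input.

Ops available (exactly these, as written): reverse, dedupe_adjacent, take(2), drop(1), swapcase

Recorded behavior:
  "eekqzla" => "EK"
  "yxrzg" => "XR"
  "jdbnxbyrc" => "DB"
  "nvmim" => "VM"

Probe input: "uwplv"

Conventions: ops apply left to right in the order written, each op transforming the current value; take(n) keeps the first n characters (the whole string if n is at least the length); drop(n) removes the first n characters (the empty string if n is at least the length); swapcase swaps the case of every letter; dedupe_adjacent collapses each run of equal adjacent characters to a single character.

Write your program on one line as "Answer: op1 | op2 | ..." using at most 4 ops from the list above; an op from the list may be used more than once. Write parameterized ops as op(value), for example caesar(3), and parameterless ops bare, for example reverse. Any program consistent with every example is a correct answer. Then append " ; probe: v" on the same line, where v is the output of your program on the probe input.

drop(1) | take(2) | swapcase ; probe: "WP"

Check, running the answer program on each example:
  "eekqzla" -> "ekqzla" -> "ek" -> "EK"
  "yxrzg" -> "xrzg" -> "xr" -> "XR"
  "jdbnxbyrc" -> "dbnxbyrc" -> "db" -> "DB"
  "nvmim" -> "vmim" -> "vm" -> "VM"
  probe: "uwplv" -> "wplv" -> "wp" -> "WP"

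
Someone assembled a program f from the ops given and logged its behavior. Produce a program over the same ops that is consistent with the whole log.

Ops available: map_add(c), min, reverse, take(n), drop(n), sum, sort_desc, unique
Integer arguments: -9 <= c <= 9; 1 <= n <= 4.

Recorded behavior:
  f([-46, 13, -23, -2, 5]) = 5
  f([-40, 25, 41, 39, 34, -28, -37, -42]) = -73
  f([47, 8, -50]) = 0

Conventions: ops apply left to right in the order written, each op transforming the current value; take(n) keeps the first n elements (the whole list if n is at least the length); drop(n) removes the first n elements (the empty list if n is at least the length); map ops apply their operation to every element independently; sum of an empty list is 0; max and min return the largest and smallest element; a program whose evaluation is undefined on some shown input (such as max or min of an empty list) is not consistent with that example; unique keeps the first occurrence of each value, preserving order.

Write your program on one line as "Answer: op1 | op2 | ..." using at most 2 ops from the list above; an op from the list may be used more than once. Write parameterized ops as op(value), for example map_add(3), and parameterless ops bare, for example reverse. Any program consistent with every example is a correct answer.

drop(4) | sum

Check, running the answer program on each example:
  [-46, 13, -23, -2, 5] -> [5] -> 5
  [-40, 25, 41, 39, 34, -28, -37, -42] -> [34, -28, -37, -42] -> -73
  [47, 8, -50] -> [] -> 0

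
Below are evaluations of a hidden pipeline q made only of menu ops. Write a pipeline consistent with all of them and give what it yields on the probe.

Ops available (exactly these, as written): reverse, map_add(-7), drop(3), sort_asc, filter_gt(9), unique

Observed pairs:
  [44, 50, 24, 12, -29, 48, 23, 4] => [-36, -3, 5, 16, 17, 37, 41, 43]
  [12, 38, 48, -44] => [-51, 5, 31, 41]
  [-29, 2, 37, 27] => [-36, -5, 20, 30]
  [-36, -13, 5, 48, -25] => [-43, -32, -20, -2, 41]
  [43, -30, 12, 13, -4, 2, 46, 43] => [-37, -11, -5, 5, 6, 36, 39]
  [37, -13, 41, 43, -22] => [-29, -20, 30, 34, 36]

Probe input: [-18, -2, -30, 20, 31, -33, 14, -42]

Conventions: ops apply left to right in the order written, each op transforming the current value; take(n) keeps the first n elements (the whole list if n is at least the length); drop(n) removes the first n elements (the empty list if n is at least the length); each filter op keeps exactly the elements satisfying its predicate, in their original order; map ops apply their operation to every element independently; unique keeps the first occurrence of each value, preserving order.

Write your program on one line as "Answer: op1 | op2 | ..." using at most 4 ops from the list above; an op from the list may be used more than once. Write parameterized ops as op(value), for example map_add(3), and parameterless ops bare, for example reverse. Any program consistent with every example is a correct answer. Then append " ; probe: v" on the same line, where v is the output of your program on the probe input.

map_add(-7) | unique | sort_asc ; probe: [-49, -40, -37, -25, -9, 7, 13, 24]

Check, running the answer program on each example:
  [44, 50, 24, 12, -29, 48, 23, 4] -> [37, 43, 17, 5, -36, 41, 16, -3] -> [37, 43, 17, 5, -36, 41, 16, -3] -> [-36, -3, 5, 16, 17, 37, 41, 43]
  [12, 38, 48, -44] -> [5, 31, 41, -51] -> [5, 31, 41, -51] -> [-51, 5, 31, 41]
  [-29, 2, 37, 27] -> [-36, -5, 30, 20] -> [-36, -5, 30, 20] -> [-36, -5, 20, 30]
  [-36, -13, 5, 48, -25] -> [-43, -20, -2, 41, -32] -> [-43, -20, -2, 41, -32] -> [-43, -32, -20, -2, 41]
  [43, -30, 12, 13, -4, 2, 46, 43] -> [36, -37, 5, 6, -11, -5, 39, 36] -> [36, -37, 5, 6, -11, -5, 39] -> [-37, -11, -5, 5, 6, 36, 39]
  [37, -13, 41, 43, -22] -> [30, -20, 34, 36, -29] -> [30, -20, 34, 36, -29] -> [-29, -20, 30, 34, 36]
  probe: [-18, -2, -30, 20, 31, -33, 14, -42] -> [-25, -9, -37, 13, 24, -40, 7, -49] -> [-25, -9, -37, 13, 24, -40, 7, -49] -> [-49, -40, -37, -25, -9, 7, 13, 24]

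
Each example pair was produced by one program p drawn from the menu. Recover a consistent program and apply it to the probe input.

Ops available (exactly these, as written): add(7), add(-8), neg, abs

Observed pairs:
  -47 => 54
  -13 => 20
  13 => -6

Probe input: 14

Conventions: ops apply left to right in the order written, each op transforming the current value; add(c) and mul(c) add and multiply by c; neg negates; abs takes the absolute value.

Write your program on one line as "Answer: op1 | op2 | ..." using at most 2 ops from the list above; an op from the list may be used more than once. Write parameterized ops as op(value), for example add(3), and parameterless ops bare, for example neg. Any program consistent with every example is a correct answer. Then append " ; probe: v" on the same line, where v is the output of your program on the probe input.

neg | add(7) ; probe: -7

Check, running the answer program on each example:
  -47 -> 47 -> 54
  -13 -> 13 -> 20
  13 -> -13 -> -6
  probe: 14 -> -14 -> -7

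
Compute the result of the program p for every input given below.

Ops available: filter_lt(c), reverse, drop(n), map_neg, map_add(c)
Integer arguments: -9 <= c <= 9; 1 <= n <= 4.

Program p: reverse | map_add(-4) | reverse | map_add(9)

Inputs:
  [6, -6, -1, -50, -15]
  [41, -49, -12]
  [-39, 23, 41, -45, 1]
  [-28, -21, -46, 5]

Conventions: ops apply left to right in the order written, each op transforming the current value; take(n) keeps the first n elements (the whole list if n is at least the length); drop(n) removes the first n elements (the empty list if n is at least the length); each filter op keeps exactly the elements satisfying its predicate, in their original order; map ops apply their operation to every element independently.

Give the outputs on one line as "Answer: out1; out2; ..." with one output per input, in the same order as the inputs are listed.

[11, -1, 4, -45, -10]; [46, -44, -7]; [-34, 28, 46, -40, 6]; [-23, -16, -41, 10]

Execution, op by op:
  [6, -6, -1, -50, -15] -> [-15, -50, -1, -6, 6] -> [-19, -54, -5, -10, 2] -> [2, -10, -5, -54, -19] -> [11, -1, 4, -45, -10]
  [41, -49, -12] -> [-12, -49, 41] -> [-16, -53, 37] -> [37, -53, -16] -> [46, -44, -7]
  [-39, 23, 41, -45, 1] -> [1, -45, 41, 23, -39] -> [-3, -49, 37, 19, -43] -> [-43, 19, 37, -49, -3] -> [-34, 28, 46, -40, 6]
  [-28, -21, -46, 5] -> [5, -46, -21, -28] -> [1, -50, -25, -32] -> [-32, -25, -50, 1] -> [-23, -16, -41, 10]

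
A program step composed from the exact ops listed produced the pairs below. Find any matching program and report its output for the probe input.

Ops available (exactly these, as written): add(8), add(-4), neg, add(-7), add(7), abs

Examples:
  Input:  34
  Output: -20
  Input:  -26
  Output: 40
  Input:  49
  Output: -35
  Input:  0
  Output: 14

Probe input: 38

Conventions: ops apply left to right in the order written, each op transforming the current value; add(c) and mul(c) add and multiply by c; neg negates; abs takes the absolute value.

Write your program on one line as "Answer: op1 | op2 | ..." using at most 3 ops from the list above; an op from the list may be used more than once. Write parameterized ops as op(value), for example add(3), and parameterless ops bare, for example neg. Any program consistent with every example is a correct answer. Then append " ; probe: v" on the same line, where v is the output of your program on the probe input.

add(-7) | neg | add(7) ; probe: -24

Check, running the answer program on each example:
  34 -> 27 -> -27 -> -20
  -26 -> -33 -> 33 -> 40
  49 -> 42 -> -42 -> -35
  0 -> -7 -> 7 -> 14
  probe: 38 -> 31 -> -31 -> -24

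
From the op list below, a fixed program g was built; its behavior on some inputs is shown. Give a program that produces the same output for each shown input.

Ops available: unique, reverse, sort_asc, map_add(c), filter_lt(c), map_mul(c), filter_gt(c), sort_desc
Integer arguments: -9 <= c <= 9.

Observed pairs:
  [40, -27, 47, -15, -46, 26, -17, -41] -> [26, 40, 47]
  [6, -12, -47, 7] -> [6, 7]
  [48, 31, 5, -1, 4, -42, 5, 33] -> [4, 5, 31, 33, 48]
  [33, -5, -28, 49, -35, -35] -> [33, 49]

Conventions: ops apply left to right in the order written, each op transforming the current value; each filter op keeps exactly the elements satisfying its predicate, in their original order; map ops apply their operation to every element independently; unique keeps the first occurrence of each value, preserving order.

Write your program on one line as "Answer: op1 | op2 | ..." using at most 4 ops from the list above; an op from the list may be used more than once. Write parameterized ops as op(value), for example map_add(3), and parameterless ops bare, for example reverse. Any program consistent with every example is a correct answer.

sort_desc | unique | reverse | filter_gt(2)

Check, running the answer program on each example:
  [40, -27, 47, -15, -46, 26, -17, -41] -> [47, 40, 26, -15, -17, -27, -41, -46] -> [47, 40, 26, -15, -17, -27, -41, -46] -> [-46, -41, -27, -17, -15, 26, 40, 47] -> [26, 40, 47]
  [6, -12, -47, 7] -> [7, 6, -12, -47] -> [7, 6, -12, -47] -> [-47, -12, 6, 7] -> [6, 7]
  [48, 31, 5, -1, 4, -42, 5, 33] -> [48, 33, 31, 5, 5, 4, -1, -42] -> [48, 33, 31, 5, 4, -1, -42] -> [-42, -1, 4, 5, 31, 33, 48] -> [4, 5, 31, 33, 48]
  [33, -5, -28, 49, -35, -35] -> [49, 33, -5, -28, -35, -35] -> [49, 33, -5, -28, -35] -> [-35, -28, -5, 33, 49] -> [33, 49]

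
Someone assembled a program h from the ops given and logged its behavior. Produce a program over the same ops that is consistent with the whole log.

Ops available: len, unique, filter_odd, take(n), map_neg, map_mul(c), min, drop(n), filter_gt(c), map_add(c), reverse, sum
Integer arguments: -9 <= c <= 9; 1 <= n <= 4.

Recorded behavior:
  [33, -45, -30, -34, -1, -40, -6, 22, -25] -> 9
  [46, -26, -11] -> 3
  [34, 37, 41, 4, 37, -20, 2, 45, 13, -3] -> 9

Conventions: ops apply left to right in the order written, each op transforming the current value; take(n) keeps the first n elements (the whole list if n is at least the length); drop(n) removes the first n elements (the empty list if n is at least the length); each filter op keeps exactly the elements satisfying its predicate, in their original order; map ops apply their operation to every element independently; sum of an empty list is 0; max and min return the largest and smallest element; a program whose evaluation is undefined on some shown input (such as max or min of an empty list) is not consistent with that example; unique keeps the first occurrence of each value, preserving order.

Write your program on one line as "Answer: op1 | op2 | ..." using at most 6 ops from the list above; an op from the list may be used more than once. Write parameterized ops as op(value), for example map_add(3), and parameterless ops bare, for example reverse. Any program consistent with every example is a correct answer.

map_add(-1) | map_neg | unique | map_neg | len

Check, running the answer program on each example:
  [33, -45, -30, -34, -1, -40, -6, 22, -25] -> [32, -46, -31, -35, -2, -41, -7, 21, -26] -> [-32, 46, 31, 35, 2, 41, 7, -21, 26] -> [-32, 46, 31, 35, 2, 41, 7, -21, 26] -> [32, -46, -31, -35, -2, -41, -7, 21, -26] -> 9
  [46, -26, -11] -> [45, -27, -12] -> [-45, 27, 12] -> [-45, 27, 12] -> [45, -27, -12] -> 3
  [34, 37, 41, 4, 37, -20, 2, 45, 13, -3] -> [33, 36, 40, 3, 36, -21, 1, 44, 12, -4] -> [-33, -36, -40, -3, -36, 21, -1, -44, -12, 4] -> [-33, -36, -40, -3, 21, -1, -44, -12, 4] -> [33, 36, 40, 3, -21, 1, 44, 12, -4] -> 9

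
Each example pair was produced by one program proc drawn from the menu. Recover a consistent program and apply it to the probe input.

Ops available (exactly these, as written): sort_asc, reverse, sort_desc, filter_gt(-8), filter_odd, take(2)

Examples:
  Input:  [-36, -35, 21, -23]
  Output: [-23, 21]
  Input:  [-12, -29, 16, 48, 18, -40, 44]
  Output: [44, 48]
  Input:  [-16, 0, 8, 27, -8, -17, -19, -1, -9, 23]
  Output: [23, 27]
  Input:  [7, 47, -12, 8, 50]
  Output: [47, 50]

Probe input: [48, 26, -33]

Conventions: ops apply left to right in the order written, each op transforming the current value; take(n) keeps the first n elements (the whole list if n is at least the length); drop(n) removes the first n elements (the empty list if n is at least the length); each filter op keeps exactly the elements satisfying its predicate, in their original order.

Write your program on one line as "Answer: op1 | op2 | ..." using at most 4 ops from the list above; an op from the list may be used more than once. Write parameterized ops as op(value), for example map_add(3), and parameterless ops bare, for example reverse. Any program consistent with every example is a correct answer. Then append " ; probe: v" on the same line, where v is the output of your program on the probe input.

sort_desc | take(2) | sort_asc ; probe: [26, 48]

Check, running the answer program on each example:
  [-36, -35, 21, -23] -> [21, -23, -35, -36] -> [21, -23] -> [-23, 21]
  [-12, -29, 16, 48, 18, -40, 44] -> [48, 44, 18, 16, -12, -29, -40] -> [48, 44] -> [44, 48]
  [-16, 0, 8, 27, -8, -17, -19, -1, -9, 23] -> [27, 23, 8, 0, -1, -8, -9, -16, -17, -19] -> [27, 23] -> [23, 27]
  [7, 47, -12, 8, 50] -> [50, 47, 8, 7, -12] -> [50, 47] -> [47, 50]
  probe: [48, 26, -33] -> [48, 26, -33] -> [48, 26] -> [26, 48]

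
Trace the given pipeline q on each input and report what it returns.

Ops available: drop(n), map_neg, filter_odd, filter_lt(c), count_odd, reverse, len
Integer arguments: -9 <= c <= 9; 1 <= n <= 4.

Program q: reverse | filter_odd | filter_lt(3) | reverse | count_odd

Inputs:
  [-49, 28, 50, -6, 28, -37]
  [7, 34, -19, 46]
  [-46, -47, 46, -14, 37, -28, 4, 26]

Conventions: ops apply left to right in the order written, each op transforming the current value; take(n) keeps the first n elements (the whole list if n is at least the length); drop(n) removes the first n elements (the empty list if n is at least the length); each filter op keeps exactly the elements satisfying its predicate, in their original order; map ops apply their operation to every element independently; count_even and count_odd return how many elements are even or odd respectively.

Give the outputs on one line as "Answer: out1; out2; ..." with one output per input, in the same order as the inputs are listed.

Execution, op by op:
  [-49, 28, 50, -6, 28, -37] -> [-37, 28, -6, 50, 28, -49] -> [-37, -49] -> [-37, -49] -> [-49, -37] -> 2
  [7, 34, -19, 46] -> [46, -19, 34, 7] -> [-19, 7] -> [-19] -> [-19] -> 1
  [-46, -47, 46, -14, 37, -28, 4, 26] -> [26, 4, -28, 37, -14, 46, -47, -46] -> [37, -47] -> [-47] -> [-47] -> 1

2; 1; 1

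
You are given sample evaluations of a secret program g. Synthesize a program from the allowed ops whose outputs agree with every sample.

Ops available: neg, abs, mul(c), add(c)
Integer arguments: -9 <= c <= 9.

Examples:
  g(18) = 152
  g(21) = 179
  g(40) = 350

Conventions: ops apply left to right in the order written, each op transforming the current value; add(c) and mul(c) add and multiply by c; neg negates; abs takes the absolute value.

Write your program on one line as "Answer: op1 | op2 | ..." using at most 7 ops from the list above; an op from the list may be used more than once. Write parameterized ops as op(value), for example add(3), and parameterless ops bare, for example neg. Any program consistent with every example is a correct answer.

neg | mul(9) | add(8) | add(-3) | abs | add(-5)

Check, running the answer program on each example:
  18 -> -18 -> -162 -> -154 -> -157 -> 157 -> 152
  21 -> -21 -> -189 -> -181 -> -184 -> 184 -> 179
  40 -> -40 -> -360 -> -352 -> -355 -> 355 -> 350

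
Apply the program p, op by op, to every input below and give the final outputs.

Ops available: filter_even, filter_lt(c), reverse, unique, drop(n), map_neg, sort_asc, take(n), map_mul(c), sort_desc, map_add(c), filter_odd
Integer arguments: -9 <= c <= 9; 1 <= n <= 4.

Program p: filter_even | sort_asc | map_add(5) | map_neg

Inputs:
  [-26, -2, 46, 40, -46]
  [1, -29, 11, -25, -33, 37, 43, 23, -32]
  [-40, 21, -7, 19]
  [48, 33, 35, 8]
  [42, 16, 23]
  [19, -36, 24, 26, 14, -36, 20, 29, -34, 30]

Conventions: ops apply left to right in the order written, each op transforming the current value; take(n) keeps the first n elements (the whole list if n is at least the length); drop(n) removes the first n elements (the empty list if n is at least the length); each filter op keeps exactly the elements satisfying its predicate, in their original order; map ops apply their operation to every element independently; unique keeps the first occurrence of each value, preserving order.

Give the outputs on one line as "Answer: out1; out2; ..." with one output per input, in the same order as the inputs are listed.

Execution, op by op:
  [-26, -2, 46, 40, -46] -> [-26, -2, 46, 40, -46] -> [-46, -26, -2, 40, 46] -> [-41, -21, 3, 45, 51] -> [41, 21, -3, -45, -51]
  [1, -29, 11, -25, -33, 37, 43, 23, -32] -> [-32] -> [-32] -> [-27] -> [27]
  [-40, 21, -7, 19] -> [-40] -> [-40] -> [-35] -> [35]
  [48, 33, 35, 8] -> [48, 8] -> [8, 48] -> [13, 53] -> [-13, -53]
  [42, 16, 23] -> [42, 16] -> [16, 42] -> [21, 47] -> [-21, -47]
  [19, -36, 24, 26, 14, -36, 20, 29, -34, 30] -> [-36, 24, 26, 14, -36, 20, -34, 30] -> [-36, -36, -34, 14, 20, 24, 26, 30] -> [-31, -31, -29, 19, 25, 29, 31, 35] -> [31, 31, 29, -19, -25, -29, -31, -35]

[41, 21, -3, -45, -51]; [27]; [35]; [-13, -53]; [-21, -47]; [31, 31, 29, -19, -25, -29, -31, -35]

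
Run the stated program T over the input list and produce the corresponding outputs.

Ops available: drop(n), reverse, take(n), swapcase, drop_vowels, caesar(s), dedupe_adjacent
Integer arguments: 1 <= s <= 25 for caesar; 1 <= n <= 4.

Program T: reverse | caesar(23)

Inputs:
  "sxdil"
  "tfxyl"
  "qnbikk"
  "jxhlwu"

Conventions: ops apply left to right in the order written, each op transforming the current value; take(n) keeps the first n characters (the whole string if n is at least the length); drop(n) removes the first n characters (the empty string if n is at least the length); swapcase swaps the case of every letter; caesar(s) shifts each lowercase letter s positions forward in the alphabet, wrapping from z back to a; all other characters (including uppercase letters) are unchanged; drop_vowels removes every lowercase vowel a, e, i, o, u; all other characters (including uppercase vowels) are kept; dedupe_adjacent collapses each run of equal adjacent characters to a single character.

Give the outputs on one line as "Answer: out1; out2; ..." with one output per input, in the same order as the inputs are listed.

"ifaup"; "ivucq"; "hhfykn"; "rtieug"

Execution, op by op:
  "sxdil" -> "lidxs" -> "ifaup"
  "tfxyl" -> "lyxft" -> "ivucq"
  "qnbikk" -> "kkibnq" -> "hhfykn"
  "jxhlwu" -> "uwlhxj" -> "rtieug"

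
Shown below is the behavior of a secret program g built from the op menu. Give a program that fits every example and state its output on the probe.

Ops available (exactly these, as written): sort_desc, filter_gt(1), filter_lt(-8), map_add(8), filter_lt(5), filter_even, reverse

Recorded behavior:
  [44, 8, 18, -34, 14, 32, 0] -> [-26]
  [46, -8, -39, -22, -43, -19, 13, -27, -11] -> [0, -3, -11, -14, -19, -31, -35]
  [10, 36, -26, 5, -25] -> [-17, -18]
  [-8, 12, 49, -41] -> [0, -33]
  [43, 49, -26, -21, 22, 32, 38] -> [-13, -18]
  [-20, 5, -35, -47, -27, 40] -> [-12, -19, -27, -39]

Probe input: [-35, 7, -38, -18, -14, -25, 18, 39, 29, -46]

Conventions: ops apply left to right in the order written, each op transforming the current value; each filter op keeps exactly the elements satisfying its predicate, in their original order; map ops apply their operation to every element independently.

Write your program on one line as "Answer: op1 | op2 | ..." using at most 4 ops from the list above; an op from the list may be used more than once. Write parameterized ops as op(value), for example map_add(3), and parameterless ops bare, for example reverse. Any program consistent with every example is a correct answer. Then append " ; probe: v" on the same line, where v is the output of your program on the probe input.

sort_desc | map_add(8) | filter_lt(5) ; probe: [-6, -10, -17, -27, -30, -38]

Check, running the answer program on each example:
  [44, 8, 18, -34, 14, 32, 0] -> [44, 32, 18, 14, 8, 0, -34] -> [52, 40, 26, 22, 16, 8, -26] -> [-26]
  [46, -8, -39, -22, -43, -19, 13, -27, -11] -> [46, 13, -8, -11, -19, -22, -27, -39, -43] -> [54, 21, 0, -3, -11, -14, -19, -31, -35] -> [0, -3, -11, -14, -19, -31, -35]
  [10, 36, -26, 5, -25] -> [36, 10, 5, -25, -26] -> [44, 18, 13, -17, -18] -> [-17, -18]
  [-8, 12, 49, -41] -> [49, 12, -8, -41] -> [57, 20, 0, -33] -> [0, -33]
  [43, 49, -26, -21, 22, 32, 38] -> [49, 43, 38, 32, 22, -21, -26] -> [57, 51, 46, 40, 30, -13, -18] -> [-13, -18]
  [-20, 5, -35, -47, -27, 40] -> [40, 5, -20, -27, -35, -47] -> [48, 13, -12, -19, -27, -39] -> [-12, -19, -27, -39]
  probe: [-35, 7, -38, -18, -14, -25, 18, 39, 29, -46] -> [39, 29, 18, 7, -14, -18, -25, -35, -38, -46] -> [47, 37, 26, 15, -6, -10, -17, -27, -30, -38] -> [-6, -10, -17, -27, -30, -38]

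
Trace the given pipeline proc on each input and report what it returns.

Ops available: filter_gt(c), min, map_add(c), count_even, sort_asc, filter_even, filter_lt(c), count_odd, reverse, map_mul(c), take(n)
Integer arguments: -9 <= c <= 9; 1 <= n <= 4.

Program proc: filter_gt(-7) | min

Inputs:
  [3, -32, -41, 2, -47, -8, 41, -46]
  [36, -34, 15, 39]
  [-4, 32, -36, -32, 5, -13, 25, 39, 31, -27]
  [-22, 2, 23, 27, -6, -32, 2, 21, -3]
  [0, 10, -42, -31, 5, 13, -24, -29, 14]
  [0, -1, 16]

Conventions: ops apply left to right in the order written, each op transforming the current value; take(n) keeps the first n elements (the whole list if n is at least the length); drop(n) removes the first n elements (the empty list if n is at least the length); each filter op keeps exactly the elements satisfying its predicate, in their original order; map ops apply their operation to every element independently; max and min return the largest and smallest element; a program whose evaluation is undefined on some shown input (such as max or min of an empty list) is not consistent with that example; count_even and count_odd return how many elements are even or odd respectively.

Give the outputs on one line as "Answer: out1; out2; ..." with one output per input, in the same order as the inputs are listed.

2; 15; -4; -6; 0; -1

Execution, op by op:
  [3, -32, -41, 2, -47, -8, 41, -46] -> [3, 2, 41] -> 2
  [36, -34, 15, 39] -> [36, 15, 39] -> 15
  [-4, 32, -36, -32, 5, -13, 25, 39, 31, -27] -> [-4, 32, 5, 25, 39, 31] -> -4
  [-22, 2, 23, 27, -6, -32, 2, 21, -3] -> [2, 23, 27, -6, 2, 21, -3] -> -6
  [0, 10, -42, -31, 5, 13, -24, -29, 14] -> [0, 10, 5, 13, 14] -> 0
  [0, -1, 16] -> [0, -1, 16] -> -1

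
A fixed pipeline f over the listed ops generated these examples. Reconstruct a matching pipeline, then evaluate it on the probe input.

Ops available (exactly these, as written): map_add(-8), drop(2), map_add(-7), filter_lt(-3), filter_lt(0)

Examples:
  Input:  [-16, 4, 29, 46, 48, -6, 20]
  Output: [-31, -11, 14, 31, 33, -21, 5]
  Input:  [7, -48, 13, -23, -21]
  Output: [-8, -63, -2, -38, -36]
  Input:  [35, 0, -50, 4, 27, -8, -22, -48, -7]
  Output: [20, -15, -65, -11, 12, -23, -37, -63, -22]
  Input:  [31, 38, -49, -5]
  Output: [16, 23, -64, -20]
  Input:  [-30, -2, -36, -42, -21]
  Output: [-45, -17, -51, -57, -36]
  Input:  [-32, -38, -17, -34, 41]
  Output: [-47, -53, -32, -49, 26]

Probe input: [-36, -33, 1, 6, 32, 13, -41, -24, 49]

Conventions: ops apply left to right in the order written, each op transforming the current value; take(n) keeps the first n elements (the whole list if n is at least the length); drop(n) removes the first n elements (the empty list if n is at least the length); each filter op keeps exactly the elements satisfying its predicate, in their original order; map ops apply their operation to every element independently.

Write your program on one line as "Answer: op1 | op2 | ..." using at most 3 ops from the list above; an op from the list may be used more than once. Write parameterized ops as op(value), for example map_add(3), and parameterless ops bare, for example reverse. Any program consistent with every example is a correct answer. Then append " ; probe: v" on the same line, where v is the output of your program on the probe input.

map_add(-7) | map_add(-8) ; probe: [-51, -48, -14, -9, 17, -2, -56, -39, 34]

Check, running the answer program on each example:
  [-16, 4, 29, 46, 48, -6, 20] -> [-23, -3, 22, 39, 41, -13, 13] -> [-31, -11, 14, 31, 33, -21, 5]
  [7, -48, 13, -23, -21] -> [0, -55, 6, -30, -28] -> [-8, -63, -2, -38, -36]
  [35, 0, -50, 4, 27, -8, -22, -48, -7] -> [28, -7, -57, -3, 20, -15, -29, -55, -14] -> [20, -15, -65, -11, 12, -23, -37, -63, -22]
  [31, 38, -49, -5] -> [24, 31, -56, -12] -> [16, 23, -64, -20]
  [-30, -2, -36, -42, -21] -> [-37, -9, -43, -49, -28] -> [-45, -17, -51, -57, -36]
  [-32, -38, -17, -34, 41] -> [-39, -45, -24, -41, 34] -> [-47, -53, -32, -49, 26]
  probe: [-36, -33, 1, 6, 32, 13, -41, -24, 49] -> [-43, -40, -6, -1, 25, 6, -48, -31, 42] -> [-51, -48, -14, -9, 17, -2, -56, -39, 34]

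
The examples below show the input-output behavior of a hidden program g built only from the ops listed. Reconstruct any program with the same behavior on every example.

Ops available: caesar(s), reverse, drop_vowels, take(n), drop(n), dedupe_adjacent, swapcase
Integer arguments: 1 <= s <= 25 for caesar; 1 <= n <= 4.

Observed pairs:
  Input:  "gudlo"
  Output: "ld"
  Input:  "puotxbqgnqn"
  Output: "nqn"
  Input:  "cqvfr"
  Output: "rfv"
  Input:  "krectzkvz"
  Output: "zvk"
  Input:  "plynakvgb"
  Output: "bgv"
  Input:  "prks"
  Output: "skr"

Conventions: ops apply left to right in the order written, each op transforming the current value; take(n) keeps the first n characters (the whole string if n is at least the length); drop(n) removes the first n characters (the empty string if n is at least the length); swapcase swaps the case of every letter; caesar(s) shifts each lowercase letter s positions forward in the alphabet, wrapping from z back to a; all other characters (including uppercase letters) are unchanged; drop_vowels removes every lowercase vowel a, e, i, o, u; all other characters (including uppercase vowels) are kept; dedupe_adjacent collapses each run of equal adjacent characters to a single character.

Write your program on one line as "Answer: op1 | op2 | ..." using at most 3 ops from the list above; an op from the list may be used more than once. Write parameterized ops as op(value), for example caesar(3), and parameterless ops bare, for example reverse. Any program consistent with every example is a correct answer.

reverse | take(3) | drop_vowels

Check, running the answer program on each example:
  "gudlo" -> "oldug" -> "old" -> "ld"
  "puotxbqgnqn" -> "nqngqbxtoup" -> "nqn" -> "nqn"
  "cqvfr" -> "rfvqc" -> "rfv" -> "rfv"
  "krectzkvz" -> "zvkztcerk" -> "zvk" -> "zvk"
  "plynakvgb" -> "bgvkanylp" -> "bgv" -> "bgv"
  "prks" -> "skrp" -> "skr" -> "skr"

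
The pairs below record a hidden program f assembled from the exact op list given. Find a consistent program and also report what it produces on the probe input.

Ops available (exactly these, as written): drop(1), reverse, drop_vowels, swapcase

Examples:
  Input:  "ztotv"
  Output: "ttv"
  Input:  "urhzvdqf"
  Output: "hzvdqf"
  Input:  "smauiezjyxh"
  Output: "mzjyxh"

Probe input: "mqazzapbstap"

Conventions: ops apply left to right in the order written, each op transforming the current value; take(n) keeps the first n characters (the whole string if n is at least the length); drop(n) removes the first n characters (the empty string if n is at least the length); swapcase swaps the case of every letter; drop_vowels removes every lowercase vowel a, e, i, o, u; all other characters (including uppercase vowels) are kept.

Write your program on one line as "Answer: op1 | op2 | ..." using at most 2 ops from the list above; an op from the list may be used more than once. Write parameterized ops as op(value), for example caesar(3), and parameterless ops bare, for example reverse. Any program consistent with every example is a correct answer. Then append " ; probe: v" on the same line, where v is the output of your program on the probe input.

drop_vowels | drop(1) ; probe: "qzzpbstp"

Check, running the answer program on each example:
  "ztotv" -> "zttv" -> "ttv"
  "urhzvdqf" -> "rhzvdqf" -> "hzvdqf"
  "smauiezjyxh" -> "smzjyxh" -> "mzjyxh"
  probe: "mqazzapbstap" -> "mqzzpbstp" -> "qzzpbstp"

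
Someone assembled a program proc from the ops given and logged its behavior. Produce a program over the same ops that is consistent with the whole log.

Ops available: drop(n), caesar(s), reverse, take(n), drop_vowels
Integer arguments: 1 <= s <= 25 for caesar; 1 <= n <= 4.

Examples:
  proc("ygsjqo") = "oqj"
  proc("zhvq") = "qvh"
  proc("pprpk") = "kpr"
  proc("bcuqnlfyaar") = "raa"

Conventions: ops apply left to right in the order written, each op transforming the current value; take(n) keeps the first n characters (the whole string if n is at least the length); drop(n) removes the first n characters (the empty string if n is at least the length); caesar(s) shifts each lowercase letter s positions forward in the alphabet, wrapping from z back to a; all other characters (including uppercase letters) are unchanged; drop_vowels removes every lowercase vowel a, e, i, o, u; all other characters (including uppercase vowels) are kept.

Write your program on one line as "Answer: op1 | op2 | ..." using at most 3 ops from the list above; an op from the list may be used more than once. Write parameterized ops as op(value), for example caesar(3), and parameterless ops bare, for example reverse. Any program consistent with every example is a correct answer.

reverse | take(3)

Check, running the answer program on each example:
  "ygsjqo" -> "oqjsgy" -> "oqj"
  "zhvq" -> "qvhz" -> "qvh"
  "pprpk" -> "kprpp" -> "kpr"
  "bcuqnlfyaar" -> "raayflnqucb" -> "raa"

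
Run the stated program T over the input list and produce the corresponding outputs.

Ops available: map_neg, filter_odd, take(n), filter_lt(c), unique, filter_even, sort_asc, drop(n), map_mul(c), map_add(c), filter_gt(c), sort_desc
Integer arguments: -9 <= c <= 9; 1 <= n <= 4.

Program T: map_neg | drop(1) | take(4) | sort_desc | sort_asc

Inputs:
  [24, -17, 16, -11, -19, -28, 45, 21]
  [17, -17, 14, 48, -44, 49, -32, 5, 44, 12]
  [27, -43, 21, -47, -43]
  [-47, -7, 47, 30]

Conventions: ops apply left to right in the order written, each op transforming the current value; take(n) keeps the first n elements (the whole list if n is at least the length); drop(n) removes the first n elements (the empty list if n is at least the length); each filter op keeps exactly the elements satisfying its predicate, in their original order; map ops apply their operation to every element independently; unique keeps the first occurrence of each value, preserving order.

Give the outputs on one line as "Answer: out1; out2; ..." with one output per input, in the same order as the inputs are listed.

[-16, 11, 17, 19]; [-48, -14, 17, 44]; [-21, 43, 43, 47]; [-47, -30, 7]

Execution, op by op:
  [24, -17, 16, -11, -19, -28, 45, 21] -> [-24, 17, -16, 11, 19, 28, -45, -21] -> [17, -16, 11, 19, 28, -45, -21] -> [17, -16, 11, 19] -> [19, 17, 11, -16] -> [-16, 11, 17, 19]
  [17, -17, 14, 48, -44, 49, -32, 5, 44, 12] -> [-17, 17, -14, -48, 44, -49, 32, -5, -44, -12] -> [17, -14, -48, 44, -49, 32, -5, -44, -12] -> [17, -14, -48, 44] -> [44, 17, -14, -48] -> [-48, -14, 17, 44]
  [27, -43, 21, -47, -43] -> [-27, 43, -21, 47, 43] -> [43, -21, 47, 43] -> [43, -21, 47, 43] -> [47, 43, 43, -21] -> [-21, 43, 43, 47]
  [-47, -7, 47, 30] -> [47, 7, -47, -30] -> [7, -47, -30] -> [7, -47, -30] -> [7, -30, -47] -> [-47, -30, 7]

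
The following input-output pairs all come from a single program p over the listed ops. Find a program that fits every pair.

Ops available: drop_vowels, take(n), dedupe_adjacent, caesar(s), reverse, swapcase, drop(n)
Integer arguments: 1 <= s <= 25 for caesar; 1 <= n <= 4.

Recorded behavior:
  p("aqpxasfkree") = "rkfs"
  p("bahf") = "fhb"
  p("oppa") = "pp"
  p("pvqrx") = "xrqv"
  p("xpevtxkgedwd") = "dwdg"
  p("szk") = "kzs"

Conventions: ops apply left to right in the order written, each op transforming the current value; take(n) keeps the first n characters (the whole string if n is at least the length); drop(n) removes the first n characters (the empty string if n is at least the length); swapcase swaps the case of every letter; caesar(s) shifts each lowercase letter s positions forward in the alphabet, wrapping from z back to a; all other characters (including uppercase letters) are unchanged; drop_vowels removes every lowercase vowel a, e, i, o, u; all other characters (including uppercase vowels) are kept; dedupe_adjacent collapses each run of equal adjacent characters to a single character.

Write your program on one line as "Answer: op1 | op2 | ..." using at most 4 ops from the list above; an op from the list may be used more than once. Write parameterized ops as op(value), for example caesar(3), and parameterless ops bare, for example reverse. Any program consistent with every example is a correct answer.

drop_vowels | reverse | take(4)

Check, running the answer program on each example:
  "aqpxasfkree" -> "qpxsfkr" -> "rkfsxpq" -> "rkfs"
  "bahf" -> "bhf" -> "fhb" -> "fhb"
  "oppa" -> "pp" -> "pp" -> "pp"
  "pvqrx" -> "pvqrx" -> "xrqvp" -> "xrqv"
  "xpevtxkgedwd" -> "xpvtxkgdwd" -> "dwdgkxtvpx" -> "dwdg"
  "szk" -> "szk" -> "kzs" -> "kzs"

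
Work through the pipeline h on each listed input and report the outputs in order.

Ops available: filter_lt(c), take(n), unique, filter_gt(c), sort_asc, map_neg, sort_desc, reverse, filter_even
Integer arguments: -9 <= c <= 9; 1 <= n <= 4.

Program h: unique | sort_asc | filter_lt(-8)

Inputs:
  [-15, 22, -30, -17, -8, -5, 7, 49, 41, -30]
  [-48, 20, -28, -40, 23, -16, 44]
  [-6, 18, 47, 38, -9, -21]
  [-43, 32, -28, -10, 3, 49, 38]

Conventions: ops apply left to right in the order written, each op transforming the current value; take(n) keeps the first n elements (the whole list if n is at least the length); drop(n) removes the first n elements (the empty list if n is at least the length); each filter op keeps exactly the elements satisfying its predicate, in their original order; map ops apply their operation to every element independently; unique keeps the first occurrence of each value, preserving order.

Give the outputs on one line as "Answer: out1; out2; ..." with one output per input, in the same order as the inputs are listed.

Execution, op by op:
  [-15, 22, -30, -17, -8, -5, 7, 49, 41, -30] -> [-15, 22, -30, -17, -8, -5, 7, 49, 41] -> [-30, -17, -15, -8, -5, 7, 22, 41, 49] -> [-30, -17, -15]
  [-48, 20, -28, -40, 23, -16, 44] -> [-48, 20, -28, -40, 23, -16, 44] -> [-48, -40, -28, -16, 20, 23, 44] -> [-48, -40, -28, -16]
  [-6, 18, 47, 38, -9, -21] -> [-6, 18, 47, 38, -9, -21] -> [-21, -9, -6, 18, 38, 47] -> [-21, -9]
  [-43, 32, -28, -10, 3, 49, 38] -> [-43, 32, -28, -10, 3, 49, 38] -> [-43, -28, -10, 3, 32, 38, 49] -> [-43, -28, -10]

[-30, -17, -15]; [-48, -40, -28, -16]; [-21, -9]; [-43, -28, -10]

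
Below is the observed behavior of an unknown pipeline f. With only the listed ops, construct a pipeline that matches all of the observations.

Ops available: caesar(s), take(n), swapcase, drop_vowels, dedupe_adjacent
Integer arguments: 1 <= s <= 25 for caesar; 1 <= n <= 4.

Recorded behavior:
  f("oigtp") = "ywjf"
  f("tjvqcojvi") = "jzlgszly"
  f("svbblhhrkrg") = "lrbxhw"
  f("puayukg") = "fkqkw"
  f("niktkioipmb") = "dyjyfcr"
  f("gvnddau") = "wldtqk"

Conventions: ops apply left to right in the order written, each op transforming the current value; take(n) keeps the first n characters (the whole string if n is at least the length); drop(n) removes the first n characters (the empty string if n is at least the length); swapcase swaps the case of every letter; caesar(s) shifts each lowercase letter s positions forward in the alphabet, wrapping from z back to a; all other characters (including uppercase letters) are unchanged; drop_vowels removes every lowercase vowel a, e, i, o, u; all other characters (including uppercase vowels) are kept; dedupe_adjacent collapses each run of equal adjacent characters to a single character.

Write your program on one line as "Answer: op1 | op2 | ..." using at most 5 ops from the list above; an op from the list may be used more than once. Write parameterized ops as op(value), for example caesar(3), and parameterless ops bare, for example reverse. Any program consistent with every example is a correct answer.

caesar(16) | dedupe_adjacent | drop_vowels | dedupe_adjacent

Check, running the answer program on each example:
  "oigtp" -> "eywjf" -> "eywjf" -> "ywjf" -> "ywjf"
  "tjvqcojvi" -> "jzlgsezly" -> "jzlgsezly" -> "jzlgszly" -> "jzlgszly"
  "svbblhhrkrg" -> "ilrrbxxhahw" -> "ilrbxhahw" -> "lrbxhhw" -> "lrbxhw"
  "puayukg" -> "fkqokaw" -> "fkqokaw" -> "fkqkw" -> "fkqkw"
  "niktkioipmb" -> "dyajayeyfcr" -> "dyajayeyfcr" -> "dyjyyfcr" -> "dyjyfcr"
  "gvnddau" -> "wldttqk" -> "wldtqk" -> "wldtqk" -> "wldtqk"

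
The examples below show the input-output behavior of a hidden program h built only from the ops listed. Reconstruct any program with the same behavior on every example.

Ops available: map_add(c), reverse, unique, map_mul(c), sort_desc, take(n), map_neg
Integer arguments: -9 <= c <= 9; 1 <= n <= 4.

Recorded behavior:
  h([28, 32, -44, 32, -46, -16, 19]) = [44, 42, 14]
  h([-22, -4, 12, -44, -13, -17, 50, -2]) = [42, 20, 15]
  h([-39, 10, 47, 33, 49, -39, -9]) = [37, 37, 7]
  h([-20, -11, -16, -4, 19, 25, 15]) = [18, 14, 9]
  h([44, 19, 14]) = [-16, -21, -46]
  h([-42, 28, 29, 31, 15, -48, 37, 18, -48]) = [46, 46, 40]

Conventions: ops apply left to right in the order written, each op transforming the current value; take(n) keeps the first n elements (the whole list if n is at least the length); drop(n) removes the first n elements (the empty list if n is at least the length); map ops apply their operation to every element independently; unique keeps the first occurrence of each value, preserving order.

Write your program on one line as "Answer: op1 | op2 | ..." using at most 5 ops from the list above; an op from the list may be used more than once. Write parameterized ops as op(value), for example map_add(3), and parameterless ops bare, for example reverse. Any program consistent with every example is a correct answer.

map_add(-3) | map_neg | sort_desc | map_add(-5) | take(3)

Check, running the answer program on each example:
  [28, 32, -44, 32, -46, -16, 19] -> [25, 29, -47, 29, -49, -19, 16] -> [-25, -29, 47, -29, 49, 19, -16] -> [49, 47, 19, -16, -25, -29, -29] -> [44, 42, 14, -21, -30, -34, -34] -> [44, 42, 14]
  [-22, -4, 12, -44, -13, -17, 50, -2] -> [-25, -7, 9, -47, -16, -20, 47, -5] -> [25, 7, -9, 47, 16, 20, -47, 5] -> [47, 25, 20, 16, 7, 5, -9, -47] -> [42, 20, 15, 11, 2, 0, -14, -52] -> [42, 20, 15]
  [-39, 10, 47, 33, 49, -39, -9] -> [-42, 7, 44, 30, 46, -42, -12] -> [42, -7, -44, -30, -46, 42, 12] -> [42, 42, 12, -7, -30, -44, -46] -> [37, 37, 7, -12, -35, -49, -51] -> [37, 37, 7]
  [-20, -11, -16, -4, 19, 25, 15] -> [-23, -14, -19, -7, 16, 22, 12] -> [23, 14, 19, 7, -16, -22, -12] -> [23, 19, 14, 7, -12, -16, -22] -> [18, 14, 9, 2, -17, -21, -27] -> [18, 14, 9]
  [44, 19, 14] -> [41, 16, 11] -> [-41, -16, -11] -> [-11, -16, -41] -> [-16, -21, -46] -> [-16, -21, -46]
  [-42, 28, 29, 31, 15, -48, 37, 18, -48] -> [-45, 25, 26, 28, 12, -51, 34, 15, -51] -> [45, -25, -26, -28, -12, 51, -34, -15, 51] -> [51, 51, 45, -12, -15, -25, -26, -28, -34] -> [46, 46, 40, -17, -20, -30, -31, -33, -39] -> [46, 46, 40]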